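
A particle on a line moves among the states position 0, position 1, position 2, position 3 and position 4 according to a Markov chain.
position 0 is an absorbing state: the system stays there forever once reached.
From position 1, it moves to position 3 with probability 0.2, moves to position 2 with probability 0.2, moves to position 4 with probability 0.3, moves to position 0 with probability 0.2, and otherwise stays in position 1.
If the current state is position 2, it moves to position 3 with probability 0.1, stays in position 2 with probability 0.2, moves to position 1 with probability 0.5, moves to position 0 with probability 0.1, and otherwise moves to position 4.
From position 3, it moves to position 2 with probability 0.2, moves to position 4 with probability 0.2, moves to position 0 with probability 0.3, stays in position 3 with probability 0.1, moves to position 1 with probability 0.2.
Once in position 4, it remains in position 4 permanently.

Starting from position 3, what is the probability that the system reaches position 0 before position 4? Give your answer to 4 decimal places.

0.5372

Let h(s) be the probability of absorption at position 0 starting from transient state s. Then h(position 0) = 1 and h(position 4) = 0. By first-step analysis:
h(position 1) = 0.2·1 + 0.1·h(position 1) + 0.2·h(position 2) + 0.2·h(position 3) + 0.3·0
h(position 2) = 0.1·1 + 0.5·h(position 1) + 0.2·h(position 2) + 0.1·h(position 3) + 0.1·0
h(position 3) = 0.3·1 + 0.2·h(position 1) + 0.2·h(position 2) + 0.1·h(position 3) + 0.2·0
Solving: h(position 1) = 0.4463, h(position 2) = 0.4711, h(position 3) = 0.5372.
Starting from position 3, the probability is 0.5372.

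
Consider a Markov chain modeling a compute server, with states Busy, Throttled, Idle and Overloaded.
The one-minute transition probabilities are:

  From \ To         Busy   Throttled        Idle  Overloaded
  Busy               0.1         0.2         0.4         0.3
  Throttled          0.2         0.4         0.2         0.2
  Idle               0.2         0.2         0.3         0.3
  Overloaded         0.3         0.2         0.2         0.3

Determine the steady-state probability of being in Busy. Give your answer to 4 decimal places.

0.2068

Let the stationary distribution be π with π = πP and π_1 + π_2 + π_3 + π_4 = 1.
π_1 = 0.1·π_1 + 0.2·π_2 + 0.2·π_3 + 0.3·π_4
π_2 = 0.2·π_1 + 0.4·π_2 + 0.2·π_3 + 0.2·π_4
π_3 = 0.4·π_1 + 0.2·π_2 + 0.3·π_3 + 0.2·π_4
Solving with the normalization constraint gives π = (0.2068, 0.2500, 0.2682, 0.2750).
So the stationary probability of Busy is 0.2068.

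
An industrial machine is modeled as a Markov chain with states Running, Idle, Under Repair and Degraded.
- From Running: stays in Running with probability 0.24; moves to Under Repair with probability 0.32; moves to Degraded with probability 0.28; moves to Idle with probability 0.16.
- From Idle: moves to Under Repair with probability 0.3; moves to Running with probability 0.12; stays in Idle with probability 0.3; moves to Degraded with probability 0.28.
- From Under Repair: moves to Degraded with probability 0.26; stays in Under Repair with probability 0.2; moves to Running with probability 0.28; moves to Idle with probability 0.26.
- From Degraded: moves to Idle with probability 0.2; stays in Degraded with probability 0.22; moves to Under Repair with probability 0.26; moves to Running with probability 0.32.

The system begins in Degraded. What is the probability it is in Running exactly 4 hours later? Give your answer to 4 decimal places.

Propagate the distribution vector 4 hours from Degraded.
After 0 hours: (0.0000, 0.0000, 0.0000, 1.0000)
After 1 hour: (0.3200, 0.2000, 0.2600, 0.2200)
After 2 hours: (0.2440, 0.2228, 0.2716, 0.2616)
After 3 hours: (0.2451, 0.2288, 0.2673, 0.2589)
After 4 hours: (0.2439, 0.2291, 0.2678, 0.2591)
P(in Running after 4 hours) = 0.2439

0.2439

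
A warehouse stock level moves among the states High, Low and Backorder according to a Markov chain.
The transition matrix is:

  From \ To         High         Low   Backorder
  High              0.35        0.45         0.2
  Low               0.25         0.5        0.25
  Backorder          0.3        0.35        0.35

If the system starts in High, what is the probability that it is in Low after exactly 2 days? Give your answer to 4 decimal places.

Sum over the intermediate state after 1 day:
P = P(High→High)·P(High→Low) + P(High→Low)·P(Low→Low) + P(High→Backorder)·P(Backorder→Low)
  = 0.35×0.45 + 0.45×0.5 + 0.2×0.35
  = 0.1575 + 0.2250 + 0.0700 = 0.4525

0.4525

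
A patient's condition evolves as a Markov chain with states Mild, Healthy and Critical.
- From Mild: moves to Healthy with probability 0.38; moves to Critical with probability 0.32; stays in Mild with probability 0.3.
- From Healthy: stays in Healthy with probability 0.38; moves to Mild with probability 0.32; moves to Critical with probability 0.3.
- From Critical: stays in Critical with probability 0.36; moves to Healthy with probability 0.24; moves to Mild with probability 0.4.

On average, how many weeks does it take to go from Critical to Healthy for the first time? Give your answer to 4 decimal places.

3.4375

Let t(s) be the expected number of weeks to first reach Healthy from state s, with t(Healthy) = 0. Conditioning on the first week:
t(Mild) = 1 + 0.3·t(Mild) + 0.32·t(Critical)
t(Critical) = 1 + 0.4·t(Mild) + 0.36·t(Critical)
Solving: t(Mild) = 3.0000, t(Critical) = 3.4375.
Expected weeks from Critical to Healthy: 3.4375.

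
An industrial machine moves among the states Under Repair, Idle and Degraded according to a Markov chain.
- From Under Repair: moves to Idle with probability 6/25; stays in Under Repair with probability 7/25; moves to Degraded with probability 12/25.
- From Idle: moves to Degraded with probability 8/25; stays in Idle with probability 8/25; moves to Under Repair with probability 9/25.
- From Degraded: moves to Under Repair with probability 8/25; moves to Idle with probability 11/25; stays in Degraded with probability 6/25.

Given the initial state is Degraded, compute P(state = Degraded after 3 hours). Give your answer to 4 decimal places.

Propagate the distribution vector 3 hours from Degraded.
After 0 hours: (0.0000, 0.0000, 1.0000)
After 1 hour: (0.3200, 0.4400, 0.2400)
After 2 hours: (0.3248, 0.3232, 0.3520)
After 3 hours: (0.3199, 0.3363, 0.3438)
P(in Degraded after 3 hours) = 0.3438

0.3438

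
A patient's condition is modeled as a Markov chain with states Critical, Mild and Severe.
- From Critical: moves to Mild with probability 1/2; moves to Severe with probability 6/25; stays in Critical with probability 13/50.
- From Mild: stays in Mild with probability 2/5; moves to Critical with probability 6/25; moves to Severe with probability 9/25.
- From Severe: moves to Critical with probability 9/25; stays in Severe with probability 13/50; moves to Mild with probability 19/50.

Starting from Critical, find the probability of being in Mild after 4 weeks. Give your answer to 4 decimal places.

Propagate the distribution vector 4 weeks from Critical.
After 0 weeks: (1.0000, 0.0000, 0.0000)
After 1 week: (0.2600, 0.5000, 0.2400)
After 2 weeks: (0.2740, 0.4212, 0.3048)
After 3 weeks: (0.2821, 0.4213, 0.2966)
After 4 weeks: (0.2812, 0.4223, 0.2965)
P(in Mild after 4 weeks) = 0.4223

0.4223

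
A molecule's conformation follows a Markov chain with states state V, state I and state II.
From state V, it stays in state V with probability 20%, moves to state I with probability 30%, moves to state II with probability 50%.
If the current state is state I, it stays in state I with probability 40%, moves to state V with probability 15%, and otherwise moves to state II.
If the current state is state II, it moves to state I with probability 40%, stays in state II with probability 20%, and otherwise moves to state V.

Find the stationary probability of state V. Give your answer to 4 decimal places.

0.2553

Let the stationary distribution be π with π = πP and π_1 + π_2 + π_3 = 1.
π_1 = 0.2·π_1 + 0.15·π_2 + 0.4·π_3
π_2 = 0.3·π_1 + 0.4·π_2 + 0.4·π_3
Solving with the normalization constraint gives π = (0.2553, 0.3745, 0.3702).
So the stationary probability of state V is 0.2553.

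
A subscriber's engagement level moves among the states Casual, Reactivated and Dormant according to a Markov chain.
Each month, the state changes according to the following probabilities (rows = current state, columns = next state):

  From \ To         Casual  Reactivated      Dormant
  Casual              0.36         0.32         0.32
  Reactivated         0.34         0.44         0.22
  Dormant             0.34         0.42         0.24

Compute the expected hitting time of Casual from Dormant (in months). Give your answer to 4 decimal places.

2.9412

Let t(s) be the expected number of months to first reach Casual from state s, with t(Casual) = 0. Conditioning on the first month:
t(Reactivated) = 1 + 0.44·t(Reactivated) + 0.22·t(Dormant)
t(Dormant) = 1 + 0.42·t(Reactivated) + 0.24·t(Dormant)
Solving: t(Reactivated) = 2.9412, t(Dormant) = 2.9412.
Expected months from Dormant to Casual: 2.9412.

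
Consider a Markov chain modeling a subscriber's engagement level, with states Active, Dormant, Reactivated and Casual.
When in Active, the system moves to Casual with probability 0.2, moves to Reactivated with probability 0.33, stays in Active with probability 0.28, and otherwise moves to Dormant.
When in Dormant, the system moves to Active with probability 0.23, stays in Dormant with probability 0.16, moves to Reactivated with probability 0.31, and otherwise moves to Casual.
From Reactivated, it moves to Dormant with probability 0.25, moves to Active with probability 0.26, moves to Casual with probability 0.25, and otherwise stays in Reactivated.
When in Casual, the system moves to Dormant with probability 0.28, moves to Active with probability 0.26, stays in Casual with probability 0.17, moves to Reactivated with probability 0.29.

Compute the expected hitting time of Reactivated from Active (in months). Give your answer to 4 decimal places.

Let t(s) be the expected number of months to first reach Reactivated from state s, with t(Reactivated) = 0. Conditioning on the first month:
t(Active) = 1 + 0.28·t(Active) + 0.19·t(Dormant) + 0.2·t(Casual)
t(Dormant) = 1 + 0.23·t(Active) + 0.16·t(Dormant) + 0.3·t(Casual)
t(Casual) = 1 + 0.26·t(Active) + 0.28·t(Dormant) + 0.17·t(Casual)
Solving: t(Active) = 3.1508, t(Dormant) = 3.2245, t(Casual) = 3.2796.
Expected months from Active to Reactivated: 3.1508.

3.1508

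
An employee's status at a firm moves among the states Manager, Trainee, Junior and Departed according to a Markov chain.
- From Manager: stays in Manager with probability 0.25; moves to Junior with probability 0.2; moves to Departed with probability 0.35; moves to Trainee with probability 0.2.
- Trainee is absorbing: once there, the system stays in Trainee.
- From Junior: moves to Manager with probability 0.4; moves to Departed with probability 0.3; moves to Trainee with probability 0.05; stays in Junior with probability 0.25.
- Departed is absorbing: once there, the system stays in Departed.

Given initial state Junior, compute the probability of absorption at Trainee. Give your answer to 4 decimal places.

Let h(s) be the probability of absorption at Trainee starting from transient state s. Then h(Trainee) = 1 and h(Departed) = 0. By first-step analysis:
h(Manager) = 0.25·h(Manager) + 0.2·1 + 0.2·h(Junior) + 0.35·0
h(Junior) = 0.4·h(Manager) + 0.05·1 + 0.25·h(Junior) + 0.3·0
Solving: h(Manager) = 0.3316, h(Junior) = 0.2435.
Starting from Junior, the probability is 0.2435.

0.2435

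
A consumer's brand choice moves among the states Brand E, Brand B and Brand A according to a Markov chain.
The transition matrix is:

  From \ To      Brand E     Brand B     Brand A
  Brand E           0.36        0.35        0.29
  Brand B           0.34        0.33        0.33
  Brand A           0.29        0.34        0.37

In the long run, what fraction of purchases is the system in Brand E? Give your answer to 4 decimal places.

0.3301

Let the stationary distribution be π with π = πP and π_1 + π_2 + π_3 = 1.
π_1 = 0.36·π_1 + 0.34·π_2 + 0.29·π_3
π_2 = 0.35·π_1 + 0.33·π_2 + 0.34·π_3
Solving with the normalization constraint gives π = (0.3301, 0.3399, 0.3300).
So the stationary probability of Brand E is 0.3301.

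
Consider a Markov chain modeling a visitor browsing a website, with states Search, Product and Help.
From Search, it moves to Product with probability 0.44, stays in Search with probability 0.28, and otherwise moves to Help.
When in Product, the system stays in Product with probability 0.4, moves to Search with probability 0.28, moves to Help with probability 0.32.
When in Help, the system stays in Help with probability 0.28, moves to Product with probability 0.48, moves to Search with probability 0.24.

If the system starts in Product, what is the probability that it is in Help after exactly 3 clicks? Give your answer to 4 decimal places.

Propagate the distribution vector 3 clicks from Product.
After 0 clicks: (0.0000, 1.0000, 0.0000)
After 1 click: (0.2800, 0.4000, 0.3200)
After 2 clicks: (0.2672, 0.4368, 0.2960)
After 3 clicks: (0.2682, 0.4344, 0.2975)
P(in Help after 3 clicks) = 0.2975

0.2975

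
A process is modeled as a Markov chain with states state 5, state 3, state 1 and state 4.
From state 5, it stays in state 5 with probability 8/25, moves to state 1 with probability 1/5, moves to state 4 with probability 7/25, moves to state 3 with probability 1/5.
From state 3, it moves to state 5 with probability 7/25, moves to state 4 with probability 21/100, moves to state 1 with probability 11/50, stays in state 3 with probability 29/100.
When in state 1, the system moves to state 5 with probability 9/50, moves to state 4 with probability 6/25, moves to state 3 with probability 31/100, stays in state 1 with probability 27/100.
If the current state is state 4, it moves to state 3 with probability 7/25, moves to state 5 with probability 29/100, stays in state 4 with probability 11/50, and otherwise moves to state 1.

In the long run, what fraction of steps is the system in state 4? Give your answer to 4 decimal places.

0.2380

Let the stationary distribution be π with π = πP and π_1 + π_2 + π_3 + π_4 = 1.
π_1 = 0.32·π_1 + 0.28·π_2 + 0.18·π_3 + 0.29·π_4
π_2 = 0.2·π_1 + 0.29·π_2 + 0.31·π_3 + 0.28·π_4
π_3 = 0.2·π_1 + 0.22·π_2 + 0.27·π_3 + 0.21·π_4
Solving with the normalization constraint gives π = (0.2709, 0.2677, 0.2234, 0.2380).
So the stationary probability of state 4 is 0.2380.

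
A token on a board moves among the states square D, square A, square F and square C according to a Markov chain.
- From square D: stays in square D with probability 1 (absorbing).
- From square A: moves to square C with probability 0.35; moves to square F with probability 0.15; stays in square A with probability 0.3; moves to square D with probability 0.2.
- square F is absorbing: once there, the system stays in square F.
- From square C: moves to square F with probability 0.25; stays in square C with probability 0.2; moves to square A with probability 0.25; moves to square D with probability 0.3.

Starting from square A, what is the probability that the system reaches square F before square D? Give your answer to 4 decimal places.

0.4392

Let h(s) be the probability of absorption at square F starting from transient state s. Then h(square F) = 1 and h(square D) = 0. By first-step analysis:
h(square A) = 0.2·0 + 0.3·h(square A) + 0.15·1 + 0.35·h(square C)
h(square C) = 0.3·0 + 0.25·h(square A) + 0.25·1 + 0.2·h(square C)
Solving: h(square A) = 0.4392, h(square C) = 0.4497.
Starting from square A, the probability is 0.4392.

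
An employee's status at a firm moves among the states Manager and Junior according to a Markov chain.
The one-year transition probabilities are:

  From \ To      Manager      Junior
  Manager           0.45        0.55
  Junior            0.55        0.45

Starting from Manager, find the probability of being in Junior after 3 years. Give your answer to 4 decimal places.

0.5005

Propagate the distribution vector 3 years from Manager.
After 0 years: (1.0000, 0.0000)
After 1 year: (0.4500, 0.5500)
After 2 years: (0.5050, 0.4950)
After 3 years: (0.4995, 0.5005)
P(in Junior after 3 years) = 0.5005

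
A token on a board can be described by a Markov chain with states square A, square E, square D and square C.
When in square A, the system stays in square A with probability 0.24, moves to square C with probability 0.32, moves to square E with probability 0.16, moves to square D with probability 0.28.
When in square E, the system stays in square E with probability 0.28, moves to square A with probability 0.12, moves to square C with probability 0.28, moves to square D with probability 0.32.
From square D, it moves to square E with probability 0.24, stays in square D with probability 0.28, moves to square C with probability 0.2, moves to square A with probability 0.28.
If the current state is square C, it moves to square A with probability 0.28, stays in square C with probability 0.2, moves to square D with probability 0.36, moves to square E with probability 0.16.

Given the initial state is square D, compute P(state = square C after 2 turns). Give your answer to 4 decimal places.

0.2528

Propagate the distribution vector 2 turns from square D.
After 0 turns: (0.0000, 0.0000, 1.0000, 0.0000)
After 1 turn: (0.2800, 0.2400, 0.2800, 0.2000)
After 2 turns: (0.2304, 0.2112, 0.3056, 0.2528)
P(in square C after 2 turns) = 0.2528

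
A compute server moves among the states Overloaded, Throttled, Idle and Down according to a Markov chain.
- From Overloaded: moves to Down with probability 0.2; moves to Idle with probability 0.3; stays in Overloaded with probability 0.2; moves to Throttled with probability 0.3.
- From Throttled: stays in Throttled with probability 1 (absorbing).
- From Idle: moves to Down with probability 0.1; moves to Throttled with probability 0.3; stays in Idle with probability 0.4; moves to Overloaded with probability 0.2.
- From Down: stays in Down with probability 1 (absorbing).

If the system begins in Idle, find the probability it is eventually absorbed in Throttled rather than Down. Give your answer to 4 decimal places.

Let h(s) be the probability of absorption at Throttled starting from transient state s. Then h(Throttled) = 1 and h(Down) = 0. By first-step analysis:
h(Overloaded) = 0.2·h(Overloaded) + 0.3·1 + 0.3·h(Idle) + 0.2·0
h(Idle) = 0.2·h(Overloaded) + 0.3·1 + 0.4·h(Idle) + 0.1·0
Solving: h(Overloaded) = 0.6429, h(Idle) = 0.7143.
Starting from Idle, the probability is 0.7143.

0.7143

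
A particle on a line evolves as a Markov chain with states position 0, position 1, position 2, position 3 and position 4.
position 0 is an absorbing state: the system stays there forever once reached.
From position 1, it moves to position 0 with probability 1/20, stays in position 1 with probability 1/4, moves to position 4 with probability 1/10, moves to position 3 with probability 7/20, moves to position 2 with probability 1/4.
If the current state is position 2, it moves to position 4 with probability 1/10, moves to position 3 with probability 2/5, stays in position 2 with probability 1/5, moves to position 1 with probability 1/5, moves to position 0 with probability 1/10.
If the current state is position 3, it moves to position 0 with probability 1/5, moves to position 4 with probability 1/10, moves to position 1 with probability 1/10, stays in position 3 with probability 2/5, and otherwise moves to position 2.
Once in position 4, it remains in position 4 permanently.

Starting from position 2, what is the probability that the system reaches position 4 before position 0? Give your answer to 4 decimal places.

0.4335

Let h(s) be the probability of absorption at position 4 starting from transient state s. Then h(position 4) = 1 and h(position 0) = 0. By first-step analysis:
h(position 1) = 0.05·0 + 0.25·h(position 1) + 0.25·h(position 2) + 0.35·h(position 3) + 0.1·1
h(position 2) = 0.1·0 + 0.2·h(position 1) + 0.2·h(position 2) + 0.4·h(position 3) + 0.1·1
h(position 3) = 0.2·0 + 0.1·h(position 1) + 0.2·h(position 2) + 0.4·h(position 3) + 0.1·1
Solving: h(position 1) = 0.4587, h(position 2) = 0.4335, h(position 3) = 0.3876.
Starting from position 2, the probability is 0.4335.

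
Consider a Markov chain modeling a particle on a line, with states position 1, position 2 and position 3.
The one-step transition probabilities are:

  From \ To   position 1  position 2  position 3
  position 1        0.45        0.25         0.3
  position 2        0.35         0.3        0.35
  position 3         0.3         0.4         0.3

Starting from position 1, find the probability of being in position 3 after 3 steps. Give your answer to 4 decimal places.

Propagate the distribution vector 3 steps from position 1.
After 0 steps: (1.0000, 0.0000, 0.0000)
After 1 step: (0.4500, 0.2500, 0.3000)
After 2 steps: (0.3800, 0.3075, 0.3125)
After 3 steps: (0.3724, 0.3123, 0.3154)
P(in position 3 after 3 steps) = 0.3154

0.3154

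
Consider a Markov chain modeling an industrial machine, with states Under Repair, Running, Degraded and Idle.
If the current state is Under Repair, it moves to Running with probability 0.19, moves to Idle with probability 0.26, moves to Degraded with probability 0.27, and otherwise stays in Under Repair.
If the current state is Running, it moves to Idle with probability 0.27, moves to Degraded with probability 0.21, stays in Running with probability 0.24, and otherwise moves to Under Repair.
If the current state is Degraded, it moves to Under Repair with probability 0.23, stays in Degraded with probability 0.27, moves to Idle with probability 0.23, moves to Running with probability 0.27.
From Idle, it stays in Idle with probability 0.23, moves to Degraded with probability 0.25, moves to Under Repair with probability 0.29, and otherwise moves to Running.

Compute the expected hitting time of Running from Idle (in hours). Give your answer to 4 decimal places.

4.3562

Let t(s) be the expected number of hours to first reach Running from state s, with t(Running) = 0. Conditioning on the first hour:
t(Under Repair) = 1 + 0.28·t(Under Repair) + 0.27·t(Degraded) + 0.26·t(Idle)
t(Degraded) = 1 + 0.23·t(Under Repair) + 0.27·t(Degraded) + 0.23·t(Idle)
t(Idle) = 1 + 0.29·t(Under Repair) + 0.25·t(Degraded) + 0.23·t(Idle)
Solving: t(Under Repair) = 4.5250, t(Degraded) = 4.1680, t(Idle) = 4.3562.
Expected hours from Idle to Running: 4.3562.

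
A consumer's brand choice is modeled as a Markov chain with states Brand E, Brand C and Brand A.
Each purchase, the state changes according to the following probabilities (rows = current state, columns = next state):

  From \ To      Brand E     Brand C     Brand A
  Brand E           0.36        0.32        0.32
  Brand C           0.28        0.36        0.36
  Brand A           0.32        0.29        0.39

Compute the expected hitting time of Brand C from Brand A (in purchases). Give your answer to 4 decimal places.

Let t(s) be the expected number of purchases to first reach Brand C from state s, with t(Brand C) = 0. Conditioning on the first purchase:
t(Brand E) = 1 + 0.36·t(Brand E) + 0.32·t(Brand A)
t(Brand A) = 1 + 0.32·t(Brand E) + 0.39·t(Brand A)
Solving: t(Brand E) = 3.2292, t(Brand A) = 3.3333.
Expected purchases from Brand A to Brand C: 3.3333.

3.3333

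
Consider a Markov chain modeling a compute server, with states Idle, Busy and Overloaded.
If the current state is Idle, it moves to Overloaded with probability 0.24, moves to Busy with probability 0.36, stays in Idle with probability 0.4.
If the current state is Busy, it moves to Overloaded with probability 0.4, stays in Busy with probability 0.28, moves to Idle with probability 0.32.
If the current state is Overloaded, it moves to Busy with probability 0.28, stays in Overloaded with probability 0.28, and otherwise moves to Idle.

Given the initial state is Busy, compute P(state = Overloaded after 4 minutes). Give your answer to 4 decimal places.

0.3019

Propagate the distribution vector 4 minutes from Busy.
After 0 minutes: (0.0000, 1.0000, 0.0000)
After 1 minute: (0.3200, 0.2800, 0.4000)
After 2 minutes: (0.3936, 0.3056, 0.3008)
After 3 minutes: (0.3876, 0.3115, 0.3009)
After 4 minutes: (0.3871, 0.3110, 0.3019)
P(in Overloaded after 4 minutes) = 0.3019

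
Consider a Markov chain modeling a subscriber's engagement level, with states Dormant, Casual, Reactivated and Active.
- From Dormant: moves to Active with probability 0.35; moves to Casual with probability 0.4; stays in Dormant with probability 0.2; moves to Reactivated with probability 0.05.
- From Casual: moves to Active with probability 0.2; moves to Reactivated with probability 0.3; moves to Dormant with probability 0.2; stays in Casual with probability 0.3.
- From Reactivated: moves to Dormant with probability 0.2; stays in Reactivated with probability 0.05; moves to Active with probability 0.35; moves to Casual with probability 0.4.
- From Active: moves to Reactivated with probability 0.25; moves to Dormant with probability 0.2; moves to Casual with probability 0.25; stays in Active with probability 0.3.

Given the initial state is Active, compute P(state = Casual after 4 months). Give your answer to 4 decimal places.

Propagate the distribution vector 4 months from Active.
After 0 months: (0.0000, 0.0000, 0.0000, 1.0000)
After 1 month: (0.2000, 0.2500, 0.2500, 0.3000)
After 2 months: (0.2000, 0.3300, 0.1725, 0.2975)
After 3 months: (0.2000, 0.3224, 0.1920, 0.2856)
After 4 months: (0.2000, 0.3249, 0.1877, 0.2874)
P(in Casual after 4 months) = 0.3249

0.3249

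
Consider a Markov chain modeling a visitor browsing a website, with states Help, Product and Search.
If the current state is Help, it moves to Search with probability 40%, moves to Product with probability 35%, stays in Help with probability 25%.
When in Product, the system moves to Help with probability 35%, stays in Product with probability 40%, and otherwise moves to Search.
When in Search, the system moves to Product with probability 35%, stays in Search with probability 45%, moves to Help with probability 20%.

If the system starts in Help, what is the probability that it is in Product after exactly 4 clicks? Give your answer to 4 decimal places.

0.3684

Propagate the distribution vector 4 clicks from Help.
After 0 clicks: (1.0000, 0.0000, 0.0000)
After 1 click: (0.2500, 0.3500, 0.4000)
After 2 clicks: (0.2650, 0.3675, 0.3675)
After 3 clicks: (0.2684, 0.3684, 0.3633)
After 4 clicks: (0.2687, 0.3684, 0.3629)
P(in Product after 4 clicks) = 0.3684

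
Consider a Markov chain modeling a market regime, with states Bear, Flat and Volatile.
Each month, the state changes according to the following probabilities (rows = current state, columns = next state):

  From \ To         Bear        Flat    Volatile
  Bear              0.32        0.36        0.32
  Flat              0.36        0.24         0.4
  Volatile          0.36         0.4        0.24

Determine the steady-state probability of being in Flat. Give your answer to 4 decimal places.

Let the stationary distribution be π with π = πP and π_1 + π_2 + π_3 = 1.
π_1 = 0.32·π_1 + 0.36·π_2 + 0.36·π_3
π_2 = 0.36·π_1 + 0.24·π_2 + 0.4·π_3
Solving with the normalization constraint gives π = (0.3462, 0.3329, 0.3210).
So the stationary probability of Flat is 0.3329.

0.3329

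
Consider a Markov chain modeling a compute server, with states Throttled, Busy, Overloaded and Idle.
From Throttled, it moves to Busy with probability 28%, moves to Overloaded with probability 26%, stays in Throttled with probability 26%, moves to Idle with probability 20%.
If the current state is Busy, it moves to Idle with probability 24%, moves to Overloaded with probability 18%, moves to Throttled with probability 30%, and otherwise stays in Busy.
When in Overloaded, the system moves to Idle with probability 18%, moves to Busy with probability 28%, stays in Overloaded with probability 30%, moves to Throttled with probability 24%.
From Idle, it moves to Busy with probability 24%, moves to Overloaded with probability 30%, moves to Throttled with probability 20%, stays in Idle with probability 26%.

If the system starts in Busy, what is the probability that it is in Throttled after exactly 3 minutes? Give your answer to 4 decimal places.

0.2524

Propagate the distribution vector 3 minutes from Busy.
After 0 minutes: (0.0000, 1.0000, 0.0000, 0.0000)
After 1 minute: (0.3000, 0.2800, 0.1800, 0.2400)
After 2 minutes: (0.2532, 0.2704, 0.2544, 0.2220)
After 3 minutes: (0.2524, 0.2711, 0.2574, 0.2190)
P(in Throttled after 3 minutes) = 0.2524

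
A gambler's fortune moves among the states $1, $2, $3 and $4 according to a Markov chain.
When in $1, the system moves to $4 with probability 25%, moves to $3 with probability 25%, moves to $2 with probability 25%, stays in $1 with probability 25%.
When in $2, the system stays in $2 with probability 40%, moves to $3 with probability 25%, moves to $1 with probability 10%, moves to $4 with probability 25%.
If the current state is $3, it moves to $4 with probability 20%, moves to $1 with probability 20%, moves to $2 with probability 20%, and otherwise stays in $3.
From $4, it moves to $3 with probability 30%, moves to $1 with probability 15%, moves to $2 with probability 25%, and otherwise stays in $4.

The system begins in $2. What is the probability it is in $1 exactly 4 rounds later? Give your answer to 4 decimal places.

Propagate the distribution vector 4 rounds from $2.
After 0 rounds: (0.0000, 1.0000, 0.0000, 0.0000)
After 1 round: (0.1000, 0.4000, 0.2500, 0.2500)
After 2 rounds: (0.1525, 0.2975, 0.3000, 0.2500)
After 3 rounds: (0.1654, 0.2796, 0.3075, 0.2475)
After 4 rounds: (0.1679, 0.2766, 0.3085, 0.2470)
P(in $1 after 4 rounds) = 0.1679

0.1679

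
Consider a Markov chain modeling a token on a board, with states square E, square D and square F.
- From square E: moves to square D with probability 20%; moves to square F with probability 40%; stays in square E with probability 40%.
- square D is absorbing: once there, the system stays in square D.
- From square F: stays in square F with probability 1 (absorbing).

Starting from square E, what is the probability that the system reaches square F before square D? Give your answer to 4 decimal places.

0.6667

Let h(s) be the probability of absorption at square F starting from transient state s. Then h(square F) = 1 and h(square D) = 0. By first-step analysis:
h(square E) = 0.4·h(square E) + 0.2·0 + 0.4·1
Solving: h(square E) = 0.6667.
Starting from square E, the probability is 0.6667.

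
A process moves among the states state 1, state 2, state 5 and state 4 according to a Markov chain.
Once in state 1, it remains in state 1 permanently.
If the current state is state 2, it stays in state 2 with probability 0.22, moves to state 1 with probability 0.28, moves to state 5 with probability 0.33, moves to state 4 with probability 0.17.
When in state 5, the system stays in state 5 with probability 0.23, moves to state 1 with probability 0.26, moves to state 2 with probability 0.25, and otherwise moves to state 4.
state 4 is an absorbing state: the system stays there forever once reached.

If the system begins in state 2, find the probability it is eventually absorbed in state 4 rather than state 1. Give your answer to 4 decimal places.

0.4183

Let h(s) be the probability of absorption at state 4 starting from transient state s. Then h(state 4) = 1 and h(state 1) = 0. By first-step analysis:
h(state 2) = 0.28·0 + 0.22·h(state 2) + 0.33·h(state 5) + 0.17·1
h(state 5) = 0.26·0 + 0.25·h(state 2) + 0.23·h(state 5) + 0.26·1
Solving: h(state 2) = 0.4183, h(state 5) = 0.4735.
Starting from state 2, the probability is 0.4183.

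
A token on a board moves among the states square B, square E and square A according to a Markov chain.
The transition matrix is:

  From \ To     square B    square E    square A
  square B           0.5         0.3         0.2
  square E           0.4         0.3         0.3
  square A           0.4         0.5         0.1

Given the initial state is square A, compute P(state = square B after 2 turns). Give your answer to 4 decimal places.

Sum over the intermediate state after 1 turn:
P = P(square A→square B)·P(square B→square B) + P(square A→square E)·P(square E→square B) + P(square A→square A)·P(square A→square B)
  = 0.4×0.5 + 0.5×0.4 + 0.1×0.4
  = 0.2000 + 0.2000 + 0.0400 = 0.4400

0.4400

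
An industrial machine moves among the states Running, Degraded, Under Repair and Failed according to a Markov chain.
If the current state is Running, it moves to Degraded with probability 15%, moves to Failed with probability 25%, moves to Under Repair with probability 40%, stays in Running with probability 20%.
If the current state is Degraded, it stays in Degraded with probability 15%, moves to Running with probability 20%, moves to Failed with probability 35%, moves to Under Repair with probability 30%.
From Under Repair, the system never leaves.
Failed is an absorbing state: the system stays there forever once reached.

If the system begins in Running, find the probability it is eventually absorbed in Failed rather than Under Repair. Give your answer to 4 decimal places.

Let h(s) be the probability of absorption at Failed starting from transient state s. Then h(Failed) = 1 and h(Under Repair) = 0. By first-step analysis:
h(Running) = 0.2·h(Running) + 0.15·h(Degraded) + 0.4·0 + 0.25·1
h(Degraded) = 0.2·h(Running) + 0.15·h(Degraded) + 0.3·0 + 0.35·1
Solving: h(Running) = 0.4077, h(Degraded) = 0.5077.
Starting from Running, the probability is 0.4077.

0.4077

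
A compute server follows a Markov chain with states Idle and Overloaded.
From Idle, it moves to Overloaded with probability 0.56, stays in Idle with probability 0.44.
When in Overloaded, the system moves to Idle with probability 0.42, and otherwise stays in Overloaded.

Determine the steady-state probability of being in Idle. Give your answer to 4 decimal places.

Let the stationary distribution be π with π = πP and π_1 + π_2 = 1.
π_1 = 0.44·π_1 + 0.42·π_2
Solving with the normalization constraint gives π = (0.4286, 0.5714).
So the stationary probability of Idle is 0.4286.

0.4286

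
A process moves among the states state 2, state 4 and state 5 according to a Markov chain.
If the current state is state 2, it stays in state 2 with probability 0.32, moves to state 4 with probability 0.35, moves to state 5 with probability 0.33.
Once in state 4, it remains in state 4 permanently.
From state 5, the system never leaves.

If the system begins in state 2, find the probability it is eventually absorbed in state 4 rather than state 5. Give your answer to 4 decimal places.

0.5147

Let h(s) be the probability of absorption at state 4 starting from transient state s. Then h(state 4) = 1 and h(state 5) = 0. By first-step analysis:
h(state 2) = 0.32·h(state 2) + 0.35·1 + 0.33·0
Solving: h(state 2) = 0.5147.
Starting from state 2, the probability is 0.5147.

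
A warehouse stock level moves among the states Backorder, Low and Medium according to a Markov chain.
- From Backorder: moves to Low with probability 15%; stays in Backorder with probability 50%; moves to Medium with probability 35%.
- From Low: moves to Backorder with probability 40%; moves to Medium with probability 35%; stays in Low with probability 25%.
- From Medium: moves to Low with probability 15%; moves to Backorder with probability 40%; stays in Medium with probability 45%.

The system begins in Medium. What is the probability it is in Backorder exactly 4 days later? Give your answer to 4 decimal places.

Propagate the distribution vector 4 days from Medium.
After 0 days: (0.0000, 0.0000, 1.0000)
After 1 day: (0.4000, 0.1500, 0.4500)
After 2 days: (0.4400, 0.1650, 0.3950)
After 3 days: (0.4440, 0.1665, 0.3895)
After 4 days: (0.4444, 0.1667, 0.3890)
P(in Backorder after 4 days) = 0.4444

0.4444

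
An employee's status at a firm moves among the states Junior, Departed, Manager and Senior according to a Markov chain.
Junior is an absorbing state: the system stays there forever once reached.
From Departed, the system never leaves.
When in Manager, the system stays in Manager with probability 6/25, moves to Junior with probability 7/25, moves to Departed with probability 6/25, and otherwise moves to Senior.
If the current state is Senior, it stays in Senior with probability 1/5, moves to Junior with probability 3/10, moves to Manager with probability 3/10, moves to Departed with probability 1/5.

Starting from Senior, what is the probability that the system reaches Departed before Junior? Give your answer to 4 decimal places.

Let h(s) be the probability of absorption at Departed starting from transient state s. Then h(Departed) = 1 and h(Junior) = 0. By first-step analysis:
h(Manager) = 0.28·0 + 0.24·1 + 0.24·h(Manager) + 0.24·h(Senior)
h(Senior) = 0.3·0 + 0.2·1 + 0.3·h(Manager) + 0.2·h(Senior)
Solving: h(Manager) = 0.4478, h(Senior) = 0.4179.
Starting from Senior, the probability is 0.4179.

0.4179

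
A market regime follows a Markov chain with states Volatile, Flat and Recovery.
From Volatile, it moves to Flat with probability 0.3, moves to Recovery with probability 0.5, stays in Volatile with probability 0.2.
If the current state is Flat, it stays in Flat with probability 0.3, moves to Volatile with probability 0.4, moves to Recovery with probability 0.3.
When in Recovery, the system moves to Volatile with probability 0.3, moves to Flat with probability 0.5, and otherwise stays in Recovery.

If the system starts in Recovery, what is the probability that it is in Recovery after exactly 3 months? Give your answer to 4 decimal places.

0.3300

Propagate the distribution vector 3 months from Recovery.
After 0 months: (0.0000, 0.0000, 1.0000)
After 1 month: (0.3000, 0.5000, 0.2000)
After 2 months: (0.3200, 0.3400, 0.3400)
After 3 months: (0.3020, 0.3680, 0.3300)
P(in Recovery after 3 months) = 0.3300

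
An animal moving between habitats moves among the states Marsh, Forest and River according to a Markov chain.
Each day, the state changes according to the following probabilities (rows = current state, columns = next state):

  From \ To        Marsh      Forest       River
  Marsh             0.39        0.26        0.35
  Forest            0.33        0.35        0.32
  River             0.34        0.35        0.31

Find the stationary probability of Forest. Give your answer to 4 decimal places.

0.3181

Let the stationary distribution be π with π = πP and π_1 + π_2 + π_3 = 1.
π_1 = 0.39·π_1 + 0.33·π_2 + 0.34·π_3
π_2 = 0.26·π_1 + 0.35·π_2 + 0.35·π_3
Solving with the normalization constraint gives π = (0.3545, 0.3181, 0.3274).
So the stationary probability of Forest is 0.3181.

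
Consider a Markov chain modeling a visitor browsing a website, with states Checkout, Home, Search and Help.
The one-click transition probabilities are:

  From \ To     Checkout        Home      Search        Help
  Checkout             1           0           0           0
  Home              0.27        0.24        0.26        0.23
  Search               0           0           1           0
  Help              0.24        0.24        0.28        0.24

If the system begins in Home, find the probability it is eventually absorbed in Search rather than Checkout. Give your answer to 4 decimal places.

0.5015

Let h(s) be the probability of absorption at Search starting from transient state s. Then h(Search) = 1 and h(Checkout) = 0. By first-step analysis:
h(Home) = 0.27·0 + 0.24·h(Home) + 0.26·1 + 0.23·h(Help)
h(Help) = 0.24·0 + 0.24·h(Home) + 0.28·1 + 0.24·h(Help)
Solving: h(Home) = 0.5015, h(Help) = 0.5268.
Starting from Home, the probability is 0.5015.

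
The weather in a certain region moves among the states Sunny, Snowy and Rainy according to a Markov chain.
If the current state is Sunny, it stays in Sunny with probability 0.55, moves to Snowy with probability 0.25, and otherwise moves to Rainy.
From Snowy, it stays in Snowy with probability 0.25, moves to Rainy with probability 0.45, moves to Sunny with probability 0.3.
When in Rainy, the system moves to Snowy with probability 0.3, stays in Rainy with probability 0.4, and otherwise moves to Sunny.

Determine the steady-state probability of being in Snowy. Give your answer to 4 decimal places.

0.2667

Let the stationary distribution be π with π = πP and π_1 + π_2 + π_3 = 1.
π_1 = 0.55·π_1 + 0.3·π_2 + 0.3·π_3
π_2 = 0.25·π_1 + 0.25·π_2 + 0.3·π_3
Solving with the normalization constraint gives π = (0.4000, 0.2667, 0.3333).
So the stationary probability of Snowy is 0.2667.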